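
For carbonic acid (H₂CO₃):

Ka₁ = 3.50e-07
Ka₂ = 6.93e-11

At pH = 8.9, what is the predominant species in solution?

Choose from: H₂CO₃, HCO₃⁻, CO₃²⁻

pKa₁ = 6.46, pKa₂ = 10.16. For a polyprotic acid the predominant species crosses at each pKa: below pKa_n the protonated form dominates, above it the deprotonated form does. At pH = 8.9, the predominant species is HCO₃⁻.

HCO₃⁻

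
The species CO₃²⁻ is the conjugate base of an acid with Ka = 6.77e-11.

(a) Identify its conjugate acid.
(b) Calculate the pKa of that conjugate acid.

(a) The conjugate acid is formed by adding one H⁺ to CO₃²⁻, giving HCO₃⁻. (b) pKa = -log(Ka) = -log(6.77e-11) = 10.17.

Conjugate acid: HCO₃⁻; pK_a = 10.17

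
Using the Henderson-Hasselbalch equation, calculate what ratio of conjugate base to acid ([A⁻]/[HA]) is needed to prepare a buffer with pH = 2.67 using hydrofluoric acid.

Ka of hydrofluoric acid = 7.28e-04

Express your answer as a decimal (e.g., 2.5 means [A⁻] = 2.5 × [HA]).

pKa = -log(7.28e-04) = 3.1379. pH = pKa + log([A⁻]/[HA]), so log([A⁻]/[HA]) = pH − pKa = 2.67 − 3.1379 = -0.4679. [A⁻]/[HA] = 10^(-0.4679) = 0.341

[A⁻]/[HA] = 0.341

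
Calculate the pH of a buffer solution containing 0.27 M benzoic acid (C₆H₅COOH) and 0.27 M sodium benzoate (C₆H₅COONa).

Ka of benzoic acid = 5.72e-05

pKa = -log(5.72e-05) = 4.24. pH = pKa + log([A⁻]/[HA]) = 4.24 + log(0.27/0.27)

pH = 4.24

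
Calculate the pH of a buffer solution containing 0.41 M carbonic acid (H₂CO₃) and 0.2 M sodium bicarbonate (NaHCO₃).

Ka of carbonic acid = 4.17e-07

pKa = -log(4.17e-07) = 6.38. pH = pKa + log([A⁻]/[HA]) = 6.38 + log(0.2/0.41)

pH = 6.07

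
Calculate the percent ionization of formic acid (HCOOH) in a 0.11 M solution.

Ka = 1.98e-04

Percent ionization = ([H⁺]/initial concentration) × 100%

Using Ka equilibrium: x² + Ka×x - Ka×C = 0. Solving: [H⁺] = 4.5690e-03. Percent = (4.5690e-03/0.11) × 100

Percent ionization = 4.15%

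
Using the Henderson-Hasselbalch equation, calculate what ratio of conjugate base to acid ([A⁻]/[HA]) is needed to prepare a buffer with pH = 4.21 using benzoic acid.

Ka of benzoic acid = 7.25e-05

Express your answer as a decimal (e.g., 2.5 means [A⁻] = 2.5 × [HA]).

pKa = -log(7.25e-05) = 4.1397. pH = pKa + log([A⁻]/[HA]), so log([A⁻]/[HA]) = pH − pKa = 4.21 − 4.1397 = 0.0703. [A⁻]/[HA] = 10^(0.0703) = 1.18

[A⁻]/[HA] = 1.18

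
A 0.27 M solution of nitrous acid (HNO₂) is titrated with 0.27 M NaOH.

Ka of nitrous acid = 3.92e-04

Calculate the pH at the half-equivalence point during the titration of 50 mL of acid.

At half-equivalence [HA] = [A⁻], so Henderson-Hasselbalch gives pH = pKa = -log(3.92e-04) = 3.41.

pH = pKa = 3.41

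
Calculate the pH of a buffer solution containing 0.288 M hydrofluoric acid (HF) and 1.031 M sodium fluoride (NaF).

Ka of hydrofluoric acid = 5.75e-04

pKa = -log(5.75e-04) = 3.24. pH = pKa + log([A⁻]/[HA]) = 3.24 + log(1.031/0.288)

pH = 3.79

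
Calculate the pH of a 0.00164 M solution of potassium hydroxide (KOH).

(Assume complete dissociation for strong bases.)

[OH⁻] = 0.00164 M for strong base. pOH = -log[OH⁻] = 2.79, pH = 14 - pOH

pH = 11.21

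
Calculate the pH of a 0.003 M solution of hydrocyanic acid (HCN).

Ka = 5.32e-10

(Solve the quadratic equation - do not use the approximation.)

x² + Ka×x - Ka×C = 0. Using quadratic formula: [H⁺] = 1.2631e-06

pH = 5.90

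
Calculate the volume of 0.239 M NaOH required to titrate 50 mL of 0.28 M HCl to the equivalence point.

At equivalence: moles acid = moles base. moles HCl = 0.28 × 50/1000 = 0.014 mol. V_base = moles / 0.239 × 1000 = 58.6 mL.

V_{base} = 58.6 mL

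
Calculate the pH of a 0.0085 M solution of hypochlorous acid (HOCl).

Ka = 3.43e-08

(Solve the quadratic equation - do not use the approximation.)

x² + Ka×x - Ka×C = 0. Using quadratic formula: [H⁺] = 1.7058e-05

pH = 4.77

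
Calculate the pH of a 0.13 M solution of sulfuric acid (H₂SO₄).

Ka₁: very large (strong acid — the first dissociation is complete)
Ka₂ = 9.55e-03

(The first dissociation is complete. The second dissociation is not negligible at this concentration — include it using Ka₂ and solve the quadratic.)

First dissociation is complete: [H⁺]₀ = [HSO₄⁻]₀ = C = 0.13 M. Second dissociation HSO₄⁻ ⇌ H⁺ + SO₄²⁻: let x = [SO₄²⁻]. Ka₂ = (C + x)·x / (C − x) = 9.55e-03 → x² + (C + Ka₂)·x − Ka₂·C = 0 → x² + 0.13955·x − 1.241e-03 = 0. x = (−0.13955 + √(0.13955² + 4 × 1.241e-03)) / 2 = 8.3918e-03 M. [H⁺] = C + x = 0.13 + 8.3918e-03 = 1.3839e-01 M. pH = -log(1.3839e-01) = 0.86.

pH = 0.86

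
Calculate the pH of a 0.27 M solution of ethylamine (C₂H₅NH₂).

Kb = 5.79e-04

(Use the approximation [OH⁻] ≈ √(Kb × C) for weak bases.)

[OH⁻] = √(Kb × C) = √(5.79e-04 × 0.27) = 1.2503e-02. pOH = 1.90, pH = 14 - pOH

pH = 12.10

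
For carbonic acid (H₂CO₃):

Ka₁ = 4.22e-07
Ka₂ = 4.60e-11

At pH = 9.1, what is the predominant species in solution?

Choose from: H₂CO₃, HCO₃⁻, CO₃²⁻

pKa₁ = 6.37, pKa₂ = 10.34. For a polyprotic acid the predominant species crosses at each pKa: below pKa_n the protonated form dominates, above it the deprotonated form does. At pH = 9.1, the predominant species is HCO₃⁻.

HCO₃⁻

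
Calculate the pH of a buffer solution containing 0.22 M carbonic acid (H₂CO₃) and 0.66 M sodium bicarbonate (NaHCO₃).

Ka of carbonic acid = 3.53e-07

pKa = -log(3.53e-07) = 6.45. pH = pKa + log([A⁻]/[HA]) = 6.45 + log(0.66/0.22)

pH = 6.93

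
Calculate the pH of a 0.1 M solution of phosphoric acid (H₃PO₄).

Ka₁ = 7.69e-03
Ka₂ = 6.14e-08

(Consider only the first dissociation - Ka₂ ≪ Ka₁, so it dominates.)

First dissociation dominates. From Ka₁ = [H⁺][HA⁻]/[H₂A], x² + Ka₁·x − Ka₁·C = 0 with C = 0.1 M and Ka₁ = 7.69e-03. Solving: [H⁺] = (−Ka₁ + √(Ka₁² + 4·Ka₁·C)) / 2 = 2.4151e-02 M. pH = -log(2.4151e-02) = 1.62.

pH = 1.62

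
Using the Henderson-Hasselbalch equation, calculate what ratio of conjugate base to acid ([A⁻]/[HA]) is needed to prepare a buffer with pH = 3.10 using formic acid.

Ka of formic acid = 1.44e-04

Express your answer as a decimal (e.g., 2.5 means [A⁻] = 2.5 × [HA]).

pKa = -log(1.44e-04) = 3.8416. pH = pKa + log([A⁻]/[HA]), so log([A⁻]/[HA]) = pH − pKa = 3.10 − 3.8416 = -0.7416. [A⁻]/[HA] = 10^(-0.7416) = 0.181

[A⁻]/[HA] = 0.181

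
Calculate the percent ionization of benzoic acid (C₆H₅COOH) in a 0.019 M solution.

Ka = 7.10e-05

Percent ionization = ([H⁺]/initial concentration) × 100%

Using Ka equilibrium: x² + Ka×x - Ka×C = 0. Solving: [H⁺] = 1.1265e-03. Percent = (1.1265e-03/0.019) × 100

Percent ionization = 5.93%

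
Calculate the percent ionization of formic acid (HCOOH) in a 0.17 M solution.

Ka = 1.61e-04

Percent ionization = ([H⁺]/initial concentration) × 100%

Using Ka equilibrium: x² + Ka×x - Ka×C = 0. Solving: [H⁺] = 5.1518e-03. Percent = (5.1518e-03/0.17) × 100

Percent ionization = 3.03%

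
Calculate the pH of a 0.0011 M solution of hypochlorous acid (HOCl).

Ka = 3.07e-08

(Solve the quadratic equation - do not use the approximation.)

x² + Ka×x - Ka×C = 0. Using quadratic formula: [H⁺] = 5.7959e-06

pH = 5.24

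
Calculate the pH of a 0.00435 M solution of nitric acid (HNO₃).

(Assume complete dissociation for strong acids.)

[H⁺] = 0.00435 M for strong acid. pH = -log[H⁺] = -log(0.00435)

pH = 2.36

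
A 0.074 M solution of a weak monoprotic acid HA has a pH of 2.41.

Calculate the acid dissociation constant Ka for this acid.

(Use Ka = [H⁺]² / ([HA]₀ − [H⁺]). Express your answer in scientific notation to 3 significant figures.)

[H⁺] = 10^(−pH) = 10^(−2.41) = 3.890e-03 M. For HA ⇌ H⁺ + A⁻, Ka = [H⁺][A⁻]/[HA] = [H⁺]² / ([HA]₀ − [H⁺]) = (3.890e-03)² / (0.074 − 3.890e-03) = 2.16e-04.

K_a = 2.16e-04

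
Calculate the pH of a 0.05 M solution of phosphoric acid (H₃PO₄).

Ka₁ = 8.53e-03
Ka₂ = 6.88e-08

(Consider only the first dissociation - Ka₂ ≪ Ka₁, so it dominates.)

First dissociation dominates. From Ka₁ = [H⁺][HA⁻]/[H₂A], x² + Ka₁·x − Ka₁·C = 0 with C = 0.05 M and Ka₁ = 8.53e-03. Solving: [H⁺] = (−Ka₁ + √(Ka₁² + 4·Ka₁·C)) / 2 = 1.6823e-02 M. pH = -log(1.6823e-02) = 1.77.

pH = 1.77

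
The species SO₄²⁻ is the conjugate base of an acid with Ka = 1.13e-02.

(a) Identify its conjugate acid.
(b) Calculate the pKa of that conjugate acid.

(a) The conjugate acid is formed by adding one H⁺ to SO₄²⁻, giving HSO₄⁻. (b) pKa = -log(Ka) = -log(1.13e-02) = 1.95.

Conjugate acid: HSO₄⁻; pK_a = 1.95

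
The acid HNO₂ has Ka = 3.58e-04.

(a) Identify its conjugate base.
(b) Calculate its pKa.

(a) The conjugate base is formed by removing one H⁺ from HNO₂, giving NO₂⁻. (b) pKa = -log(Ka) = -log(3.58e-04) = 3.45.

Conjugate base: NO₂⁻; pK_a = 3.45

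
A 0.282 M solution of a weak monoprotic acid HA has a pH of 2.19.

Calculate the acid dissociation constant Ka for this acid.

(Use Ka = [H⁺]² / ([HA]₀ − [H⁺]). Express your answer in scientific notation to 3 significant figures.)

[H⁺] = 10^(−pH) = 10^(−2.19) = 6.457e-03 M. For HA ⇌ H⁺ + A⁻, Ka = [H⁺][A⁻]/[HA] = [H⁺]² / ([HA]₀ − [H⁺]) = (6.457e-03)² / (0.282 − 6.457e-03) = 1.51e-04.

K_a = 1.51e-04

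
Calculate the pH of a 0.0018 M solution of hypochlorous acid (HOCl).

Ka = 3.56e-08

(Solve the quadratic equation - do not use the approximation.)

x² + Ka×x - Ka×C = 0. Using quadratic formula: [H⁺] = 7.9872e-06

pH = 5.10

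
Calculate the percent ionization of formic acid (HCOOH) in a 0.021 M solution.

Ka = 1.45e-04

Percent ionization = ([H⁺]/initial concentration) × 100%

Using Ka equilibrium: x² + Ka×x - Ka×C = 0. Solving: [H⁺] = 1.6740e-03. Percent = (1.6740e-03/0.021) × 100

Percent ionization = 7.97%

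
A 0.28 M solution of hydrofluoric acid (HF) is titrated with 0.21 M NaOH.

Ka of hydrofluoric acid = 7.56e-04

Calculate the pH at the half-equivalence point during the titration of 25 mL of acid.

At half-equivalence [HA] = [A⁻], so Henderson-Hasselbalch gives pH = pKa = -log(7.56e-04) = 3.12.

pH = pKa = 3.12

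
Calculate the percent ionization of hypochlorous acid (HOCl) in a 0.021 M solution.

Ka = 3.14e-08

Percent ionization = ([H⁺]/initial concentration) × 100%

Using Ka equilibrium: x² + Ka×x - Ka×C = 0. Solving: [H⁺] = 2.5663e-05. Percent = (2.5663e-05/0.021) × 100

Percent ionization = 0.122%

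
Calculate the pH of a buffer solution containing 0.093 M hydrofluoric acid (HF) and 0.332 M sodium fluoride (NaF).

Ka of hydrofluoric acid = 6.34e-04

pKa = -log(6.34e-04) = 3.20. pH = pKa + log([A⁻]/[HA]) = 3.20 + log(0.332/0.093)

pH = 3.75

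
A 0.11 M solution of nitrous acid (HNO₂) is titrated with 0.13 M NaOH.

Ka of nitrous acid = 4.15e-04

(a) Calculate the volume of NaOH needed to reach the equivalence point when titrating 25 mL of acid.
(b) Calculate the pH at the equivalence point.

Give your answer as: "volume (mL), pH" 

moles acid = 0.11 × 25/1000 = 0.00275 mol; V_base = moles/0.13 × 1000 = 21.2 mL. At equivalence only the conjugate base is present: [A⁻] = 0.00275/0.046 = 5.9583e-02 M. Kb = Kw/Ka = 2.41e-11; [OH⁻] = √(Kb × [A⁻]) = 1.1982e-06; pOH = 5.92; pH = 14 - pOH = 8.08.

V = 21.2 mL, pH = 8.08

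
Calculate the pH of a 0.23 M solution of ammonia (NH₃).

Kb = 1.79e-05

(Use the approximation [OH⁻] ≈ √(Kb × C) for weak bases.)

[OH⁻] = √(Kb × C) = √(1.79e-05 × 0.23) = 2.0290e-03. pOH = 2.69, pH = 14 - pOH

pH = 11.31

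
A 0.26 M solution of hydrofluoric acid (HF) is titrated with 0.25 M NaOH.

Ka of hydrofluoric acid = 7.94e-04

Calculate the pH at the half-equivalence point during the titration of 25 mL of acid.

At half-equivalence [HA] = [A⁻], so Henderson-Hasselbalch gives pH = pKa = -log(7.94e-04) = 3.10.

pH = pKa = 3.10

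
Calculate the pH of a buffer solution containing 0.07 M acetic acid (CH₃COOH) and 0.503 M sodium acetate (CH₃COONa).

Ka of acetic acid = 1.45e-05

pKa = -log(1.45e-05) = 4.84. pH = pKa + log([A⁻]/[HA]) = 4.84 + log(0.503/0.07)

pH = 5.70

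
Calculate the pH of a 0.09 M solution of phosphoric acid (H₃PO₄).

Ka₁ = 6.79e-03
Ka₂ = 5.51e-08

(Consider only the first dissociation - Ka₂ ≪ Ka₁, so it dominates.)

First dissociation dominates. From Ka₁ = [H⁺][HA⁻]/[H₂A], x² + Ka₁·x − Ka₁·C = 0 with C = 0.09 M and Ka₁ = 6.79e-03. Solving: [H⁺] = (−Ka₁ + √(Ka₁² + 4·Ka₁·C)) / 2 = 2.1557e-02 M. pH = -log(2.1557e-02) = 1.67.

pH = 1.67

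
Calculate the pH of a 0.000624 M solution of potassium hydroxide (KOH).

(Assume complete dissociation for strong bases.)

[OH⁻] = 0.000624 M for strong base. pOH = -log[OH⁻] = 3.20, pH = 14 - pOH

pH = 10.80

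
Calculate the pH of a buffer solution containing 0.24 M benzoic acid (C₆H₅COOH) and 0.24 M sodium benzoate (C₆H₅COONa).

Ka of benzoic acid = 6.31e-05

pKa = -log(6.31e-05) = 4.20. pH = pKa + log([A⁻]/[HA]) = 4.20 + log(0.24/0.24)

pH = 4.20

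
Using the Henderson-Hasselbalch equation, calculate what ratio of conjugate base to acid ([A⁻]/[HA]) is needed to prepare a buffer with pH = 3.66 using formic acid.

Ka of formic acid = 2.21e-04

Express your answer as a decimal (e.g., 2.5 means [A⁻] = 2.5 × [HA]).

pKa = -log(2.21e-04) = 3.6556. pH = pKa + log([A⁻]/[HA]), so log([A⁻]/[HA]) = pH − pKa = 3.66 − 3.6556 = 0.0044. [A⁻]/[HA] = 10^(0.0044) = 1.01

[A⁻]/[HA] = 1.01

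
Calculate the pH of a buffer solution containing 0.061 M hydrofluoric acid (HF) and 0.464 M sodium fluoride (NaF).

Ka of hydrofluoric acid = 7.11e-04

pKa = -log(7.11e-04) = 3.15. pH = pKa + log([A⁻]/[HA]) = 3.15 + log(0.464/0.061)

pH = 4.03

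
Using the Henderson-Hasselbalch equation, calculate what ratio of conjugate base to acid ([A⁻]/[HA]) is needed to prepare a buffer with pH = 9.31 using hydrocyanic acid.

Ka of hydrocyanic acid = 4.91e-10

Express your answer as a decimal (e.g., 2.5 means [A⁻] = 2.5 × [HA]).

pKa = -log(4.91e-10) = 9.3089. pH = pKa + log([A⁻]/[HA]), so log([A⁻]/[HA]) = pH − pKa = 9.31 − 9.3089 = 0.0011. [A⁻]/[HA] = 10^(0.0011) = 1.00

[A⁻]/[HA] = 1.00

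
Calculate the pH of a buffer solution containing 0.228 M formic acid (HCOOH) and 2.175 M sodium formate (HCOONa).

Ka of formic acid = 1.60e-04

pKa = -log(1.60e-04) = 3.80. pH = pKa + log([A⁻]/[HA]) = 3.80 + log(2.175/0.228)

pH = 4.78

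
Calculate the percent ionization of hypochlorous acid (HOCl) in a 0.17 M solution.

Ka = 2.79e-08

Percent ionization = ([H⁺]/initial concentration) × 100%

Using Ka equilibrium: x² + Ka×x - Ka×C = 0. Solving: [H⁺] = 6.8855e-05. Percent = (6.8855e-05/0.17) × 100

Percent ionization = 0.0405%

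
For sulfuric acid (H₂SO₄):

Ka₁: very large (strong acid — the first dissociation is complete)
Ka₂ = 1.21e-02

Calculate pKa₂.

pKa₂ = -log(Ka₂) = -log(1.21e-02) = 1.92.

pK_{a2} = 1.92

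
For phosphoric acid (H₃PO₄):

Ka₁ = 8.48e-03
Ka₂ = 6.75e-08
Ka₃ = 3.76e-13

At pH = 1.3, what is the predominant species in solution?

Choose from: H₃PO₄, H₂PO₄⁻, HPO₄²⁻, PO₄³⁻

pKa₁ = 2.07, pKa₂ = 7.17, pKa₃ = 12.42. For a polyprotic acid the predominant species crosses at each pKa: below pKa_n the protonated form dominates, above it the deprotonated form does. At pH = 1.3, the predominant species is H₃PO₄.

H₃PO₄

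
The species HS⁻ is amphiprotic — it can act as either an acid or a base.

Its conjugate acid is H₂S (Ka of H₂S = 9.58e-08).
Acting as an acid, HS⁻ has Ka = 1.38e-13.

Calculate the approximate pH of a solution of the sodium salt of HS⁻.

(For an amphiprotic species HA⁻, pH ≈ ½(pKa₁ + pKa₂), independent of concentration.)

pKa₁ = -log(9.58e-08) = 7.02; pKa₂ = -log(1.38e-13) = 12.86. For an amphiprotic species, pH ≈ ½(pKa₁ + pKa₂) = ½(7.02 + 12.86) = 9.94.

pH = 9.94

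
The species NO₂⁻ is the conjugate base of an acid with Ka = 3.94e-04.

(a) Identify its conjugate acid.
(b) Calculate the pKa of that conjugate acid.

(a) The conjugate acid is formed by adding one H⁺ to NO₂⁻, giving HNO₂. (b) pKa = -log(Ka) = -log(3.94e-04) = 3.40.

Conjugate acid: HNO₂; pK_a = 3.40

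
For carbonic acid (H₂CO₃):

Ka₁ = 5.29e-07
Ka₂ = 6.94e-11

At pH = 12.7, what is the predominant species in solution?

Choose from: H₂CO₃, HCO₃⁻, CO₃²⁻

pKa₁ = 6.28, pKa₂ = 10.16. For a polyprotic acid the predominant species crosses at each pKa: below pKa_n the protonated form dominates, above it the deprotonated form does. At pH = 12.7, the predominant species is CO₃²⁻.

CO₃²⁻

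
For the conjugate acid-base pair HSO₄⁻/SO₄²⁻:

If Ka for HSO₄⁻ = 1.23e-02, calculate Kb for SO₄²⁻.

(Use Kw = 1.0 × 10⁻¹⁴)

For a conjugate pair Ka × Kb = Kw, so Kb = Kw/Ka = 1.0 × 10⁻¹⁴ / 1.23e-02 = 8.13e-13.

K_b = 8.13e-13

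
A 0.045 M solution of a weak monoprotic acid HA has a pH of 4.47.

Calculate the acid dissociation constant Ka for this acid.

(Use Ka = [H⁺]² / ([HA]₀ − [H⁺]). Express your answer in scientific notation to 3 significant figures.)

[H⁺] = 10^(−pH) = 10^(−4.47) = 3.388e-05 M. For HA ⇌ H⁺ + A⁻, Ka = [H⁺][A⁻]/[HA] = [H⁺]² / ([HA]₀ − [H⁺]) = (3.388e-05)² / (0.045 − 3.388e-05) = 2.55e-08.

K_a = 2.55e-08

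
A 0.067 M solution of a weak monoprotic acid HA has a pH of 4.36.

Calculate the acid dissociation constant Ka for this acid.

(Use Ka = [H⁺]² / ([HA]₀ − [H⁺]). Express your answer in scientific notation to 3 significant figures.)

[H⁺] = 10^(−pH) = 10^(−4.36) = 4.365e-05 M. For HA ⇌ H⁺ + A⁻, Ka = [H⁺][A⁻]/[HA] = [H⁺]² / ([HA]₀ − [H⁺]) = (4.365e-05)² / (0.067 − 4.365e-05) = 2.85e-08.

K_a = 2.85e-08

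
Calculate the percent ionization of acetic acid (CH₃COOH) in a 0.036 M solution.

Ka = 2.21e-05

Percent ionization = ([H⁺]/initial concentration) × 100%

Using Ka equilibrium: x² + Ka×x - Ka×C = 0. Solving: [H⁺] = 8.8098e-04. Percent = (8.8098e-04/0.036) × 100

Percent ionization = 2.45%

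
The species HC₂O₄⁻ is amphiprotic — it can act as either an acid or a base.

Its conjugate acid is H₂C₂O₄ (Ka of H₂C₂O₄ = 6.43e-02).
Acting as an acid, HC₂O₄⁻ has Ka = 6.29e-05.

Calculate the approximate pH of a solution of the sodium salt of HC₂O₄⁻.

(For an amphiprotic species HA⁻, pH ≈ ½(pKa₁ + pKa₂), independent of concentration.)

pKa₁ = -log(6.43e-02) = 1.19; pKa₂ = -log(6.29e-05) = 4.20. For an amphiprotic species, pH ≈ ½(pKa₁ + pKa₂) = ½(1.19 + 4.20) = 2.70.

pH = 2.70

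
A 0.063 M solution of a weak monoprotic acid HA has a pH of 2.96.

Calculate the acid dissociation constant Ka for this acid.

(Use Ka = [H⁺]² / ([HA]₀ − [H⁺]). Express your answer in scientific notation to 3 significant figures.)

[H⁺] = 10^(−pH) = 10^(−2.96) = 1.096e-03 M. For HA ⇌ H⁺ + A⁻, Ka = [H⁺][A⁻]/[HA] = [H⁺]² / ([HA]₀ − [H⁺]) = (1.096e-03)² / (0.063 − 1.096e-03) = 1.94e-05.

K_a = 1.94e-05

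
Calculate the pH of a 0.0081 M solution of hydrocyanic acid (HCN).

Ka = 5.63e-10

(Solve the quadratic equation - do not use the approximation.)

x² + Ka×x - Ka×C = 0. Using quadratic formula: [H⁺] = 2.1352e-06

pH = 5.67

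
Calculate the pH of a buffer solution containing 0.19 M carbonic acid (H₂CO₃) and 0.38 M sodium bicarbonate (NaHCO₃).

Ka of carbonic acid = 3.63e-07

pKa = -log(3.63e-07) = 6.44. pH = pKa + log([A⁻]/[HA]) = 6.44 + log(0.38/0.19)

pH = 6.74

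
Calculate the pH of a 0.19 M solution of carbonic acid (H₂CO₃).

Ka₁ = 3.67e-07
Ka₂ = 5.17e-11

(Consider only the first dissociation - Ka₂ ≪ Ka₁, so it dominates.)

First dissociation dominates. From Ka₁ = [H⁺][HA⁻]/[H₂A], x² + Ka₁·x − Ka₁·C = 0 with C = 0.19 M and Ka₁ = 3.67e-07. Solving: [H⁺] = (−Ka₁ + √(Ka₁² + 4·Ka₁·C)) / 2 = 2.6388e-04 M. pH = -log(2.6388e-04) = 3.58.

pH = 3.58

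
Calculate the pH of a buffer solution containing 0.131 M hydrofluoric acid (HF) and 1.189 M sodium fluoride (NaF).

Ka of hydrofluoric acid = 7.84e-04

pKa = -log(7.84e-04) = 3.11. pH = pKa + log([A⁻]/[HA]) = 3.11 + log(1.189/0.131)

pH = 4.06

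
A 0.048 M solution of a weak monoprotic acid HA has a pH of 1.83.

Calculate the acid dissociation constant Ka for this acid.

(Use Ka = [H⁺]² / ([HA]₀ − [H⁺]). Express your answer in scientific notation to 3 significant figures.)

[H⁺] = 10^(−pH) = 10^(−1.83) = 1.479e-02 M. For HA ⇌ H⁺ + A⁻, Ka = [H⁺][A⁻]/[HA] = [H⁺]² / ([HA]₀ − [H⁺]) = (1.479e-02)² / (0.048 − 1.479e-02) = 6.59e-03.

K_a = 6.59e-03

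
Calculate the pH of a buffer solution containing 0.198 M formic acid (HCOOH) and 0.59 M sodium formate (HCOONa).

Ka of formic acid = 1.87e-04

pKa = -log(1.87e-04) = 3.73. pH = pKa + log([A⁻]/[HA]) = 3.73 + log(0.59/0.198)

pH = 4.20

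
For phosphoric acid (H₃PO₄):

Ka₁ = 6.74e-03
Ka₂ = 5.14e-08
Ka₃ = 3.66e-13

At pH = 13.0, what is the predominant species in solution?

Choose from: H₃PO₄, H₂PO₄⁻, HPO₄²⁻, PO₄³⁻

pKa₁ = 2.17, pKa₂ = 7.29, pKa₃ = 12.44. For a polyprotic acid the predominant species crosses at each pKa: below pKa_n the protonated form dominates, above it the deprotonated form does. At pH = 13.0, the predominant species is PO₄³⁻.

PO₄³⁻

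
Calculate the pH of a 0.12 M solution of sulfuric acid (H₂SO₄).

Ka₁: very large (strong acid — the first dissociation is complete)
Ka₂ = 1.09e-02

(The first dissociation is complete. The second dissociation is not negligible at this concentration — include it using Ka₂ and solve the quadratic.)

First dissociation is complete: [H⁺]₀ = [HSO₄⁻]₀ = C = 0.12 M. Second dissociation HSO₄⁻ ⇌ H⁺ + SO₄²⁻: let x = [SO₄²⁻]. Ka₂ = (C + x)·x / (C − x) = 1.09e-02 → x² + (C + Ka₂)·x − Ka₂·C = 0 → x² + 0.13090·x − 1.308e-03 = 0. x = (−0.13090 + √(0.13090² + 4 × 1.308e-03)) / 2 = 9.3277e-03 M. [H⁺] = C + x = 0.12 + 9.3277e-03 = 1.2933e-01 M. pH = -log(1.2933e-01) = 0.89.

pH = 0.89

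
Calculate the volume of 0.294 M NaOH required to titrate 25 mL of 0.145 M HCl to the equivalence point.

At equivalence: moles acid = moles base. moles HCl = 0.145 × 25/1000 = 0.003625 mol. V_base = moles / 0.294 × 1000 = 12.3 mL.

V_{base} = 12.3 mL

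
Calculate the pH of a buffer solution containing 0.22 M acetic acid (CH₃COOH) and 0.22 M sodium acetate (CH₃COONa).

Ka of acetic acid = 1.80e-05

pKa = -log(1.80e-05) = 4.74. pH = pKa + log([A⁻]/[HA]) = 4.74 + log(0.22/0.22)

pH = 4.74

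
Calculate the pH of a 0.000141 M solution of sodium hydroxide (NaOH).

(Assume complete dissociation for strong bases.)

[OH⁻] = 0.000141 M for strong base. pOH = -log[OH⁻] = 3.85, pH = 14 - pOH

pH = 10.15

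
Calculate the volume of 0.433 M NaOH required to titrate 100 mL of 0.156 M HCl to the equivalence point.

At equivalence: moles acid = moles base. moles HCl = 0.156 × 100/1000 = 0.0156 mol. V_base = moles / 0.433 × 1000 = 36.0 mL.

V_{base} = 36.0 mL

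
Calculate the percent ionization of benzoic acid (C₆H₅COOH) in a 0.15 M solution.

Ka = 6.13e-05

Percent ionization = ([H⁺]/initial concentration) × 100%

Using Ka equilibrium: x² + Ka×x - Ka×C = 0. Solving: [H⁺] = 3.0018e-03. Percent = (3.0018e-03/0.15) × 100

Percent ionization = 2%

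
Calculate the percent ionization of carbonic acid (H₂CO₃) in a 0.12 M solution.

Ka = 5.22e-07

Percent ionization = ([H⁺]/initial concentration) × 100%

Using Ka equilibrium: x² + Ka×x - Ka×C = 0. Solving: [H⁺] = 2.5002e-04. Percent = (2.5002e-04/0.12) × 100

Percent ionization = 0.208%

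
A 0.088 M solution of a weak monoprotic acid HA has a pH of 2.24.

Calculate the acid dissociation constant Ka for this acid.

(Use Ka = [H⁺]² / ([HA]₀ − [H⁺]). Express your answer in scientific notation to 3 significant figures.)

[H⁺] = 10^(−pH) = 10^(−2.24) = 5.754e-03 M. For HA ⇌ H⁺ + A⁻, Ka = [H⁺][A⁻]/[HA] = [H⁺]² / ([HA]₀ − [H⁺]) = (5.754e-03)² / (0.088 − 5.754e-03) = 4.03e-04.

K_a = 4.03e-04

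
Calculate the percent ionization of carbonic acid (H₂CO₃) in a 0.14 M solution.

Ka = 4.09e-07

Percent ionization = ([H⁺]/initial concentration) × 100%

Using Ka equilibrium: x² + Ka×x - Ka×C = 0. Solving: [H⁺] = 2.3909e-04. Percent = (2.3909e-04/0.14) × 100

Percent ionization = 0.171%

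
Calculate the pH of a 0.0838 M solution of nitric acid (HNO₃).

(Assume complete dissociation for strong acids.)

[H⁺] = 0.0838 M for strong acid. pH = -log[H⁺] = -log(0.0838)

pH = 1.08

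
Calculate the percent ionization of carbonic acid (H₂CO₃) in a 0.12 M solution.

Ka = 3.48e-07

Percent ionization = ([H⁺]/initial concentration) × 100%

Using Ka equilibrium: x² + Ka×x - Ka×C = 0. Solving: [H⁺] = 2.0418e-04. Percent = (2.0418e-04/0.12) × 100

Percent ionization = 0.17%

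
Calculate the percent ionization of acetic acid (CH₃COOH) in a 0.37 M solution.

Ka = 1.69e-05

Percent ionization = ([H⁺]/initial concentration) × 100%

Using Ka equilibrium: x² + Ka×x - Ka×C = 0. Solving: [H⁺] = 2.4922e-03. Percent = (2.4922e-03/0.37) × 100

Percent ionization = 0.674%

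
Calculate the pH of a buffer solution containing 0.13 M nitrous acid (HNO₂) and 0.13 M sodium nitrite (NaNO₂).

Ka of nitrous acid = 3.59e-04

pKa = -log(3.59e-04) = 3.44. pH = pKa + log([A⁻]/[HA]) = 3.44 + log(0.13/0.13)

pH = 3.44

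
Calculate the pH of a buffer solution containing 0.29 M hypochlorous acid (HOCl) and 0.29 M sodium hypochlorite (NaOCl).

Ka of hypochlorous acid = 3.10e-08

pKa = -log(3.10e-08) = 7.51. pH = pKa + log([A⁻]/[HA]) = 7.51 + log(0.29/0.29)

pH = 7.51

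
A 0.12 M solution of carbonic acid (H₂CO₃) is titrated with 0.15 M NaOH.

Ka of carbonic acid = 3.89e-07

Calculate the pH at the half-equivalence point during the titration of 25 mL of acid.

At half-equivalence [HA] = [A⁻], so Henderson-Hasselbalch gives pH = pKa = -log(3.89e-07) = 6.41.

pH = pKa = 6.41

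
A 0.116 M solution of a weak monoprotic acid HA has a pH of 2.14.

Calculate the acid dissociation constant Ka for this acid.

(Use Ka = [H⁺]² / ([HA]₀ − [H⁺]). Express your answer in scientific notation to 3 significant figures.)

[H⁺] = 10^(−pH) = 10^(−2.14) = 7.244e-03 M. For HA ⇌ H⁺ + A⁻, Ka = [H⁺][A⁻]/[HA] = [H⁺]² / ([HA]₀ − [H⁺]) = (7.244e-03)² / (0.116 − 7.244e-03) = 4.83e-04.

K_a = 4.83e-04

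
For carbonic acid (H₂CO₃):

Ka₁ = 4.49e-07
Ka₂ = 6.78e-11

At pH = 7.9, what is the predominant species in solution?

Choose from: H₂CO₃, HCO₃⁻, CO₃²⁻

pKa₁ = 6.35, pKa₂ = 10.17. For a polyprotic acid the predominant species crosses at each pKa: below pKa_n the protonated form dominates, above it the deprotonated form does. At pH = 7.9, the predominant species is HCO₃⁻.

HCO₃⁻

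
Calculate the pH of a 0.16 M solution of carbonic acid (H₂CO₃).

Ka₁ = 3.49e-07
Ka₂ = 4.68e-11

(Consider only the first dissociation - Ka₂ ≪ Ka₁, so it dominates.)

First dissociation dominates. From Ka₁ = [H⁺][HA⁻]/[H₂A], x² + Ka₁·x − Ka₁·C = 0 with C = 0.16 M and Ka₁ = 3.49e-07. Solving: [H⁺] = (−Ka₁ + √(Ka₁² + 4·Ka₁·C)) / 2 = 2.3613e-04 M. pH = -log(2.3613e-04) = 3.63.

pH = 3.63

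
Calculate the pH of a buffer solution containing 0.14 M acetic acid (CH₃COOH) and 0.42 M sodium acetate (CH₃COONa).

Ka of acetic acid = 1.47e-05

pKa = -log(1.47e-05) = 4.83. pH = pKa + log([A⁻]/[HA]) = 4.83 + log(0.42/0.14)

pH = 5.31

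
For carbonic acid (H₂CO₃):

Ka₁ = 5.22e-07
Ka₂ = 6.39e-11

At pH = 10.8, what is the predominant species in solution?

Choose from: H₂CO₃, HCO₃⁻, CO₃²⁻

pKa₁ = 6.28, pKa₂ = 10.19. For a polyprotic acid the predominant species crosses at each pKa: below pKa_n the protonated form dominates, above it the deprotonated form does. At pH = 10.8, the predominant species is CO₃²⁻.

CO₃²⁻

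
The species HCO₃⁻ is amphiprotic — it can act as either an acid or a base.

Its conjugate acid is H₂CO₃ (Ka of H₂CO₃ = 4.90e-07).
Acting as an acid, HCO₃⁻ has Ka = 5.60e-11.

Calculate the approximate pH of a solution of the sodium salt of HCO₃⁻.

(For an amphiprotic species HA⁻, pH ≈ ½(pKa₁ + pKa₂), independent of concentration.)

pKa₁ = -log(4.90e-07) = 6.31; pKa₂ = -log(5.60e-11) = 10.25. For an amphiprotic species, pH ≈ ½(pKa₁ + pKa₂) = ½(6.31 + 10.25) = 8.28.

pH = 8.28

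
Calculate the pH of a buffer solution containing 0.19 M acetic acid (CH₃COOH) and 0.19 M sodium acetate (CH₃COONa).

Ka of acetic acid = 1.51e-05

pKa = -log(1.51e-05) = 4.82. pH = pKa + log([A⁻]/[HA]) = 4.82 + log(0.19/0.19)

pH = 4.82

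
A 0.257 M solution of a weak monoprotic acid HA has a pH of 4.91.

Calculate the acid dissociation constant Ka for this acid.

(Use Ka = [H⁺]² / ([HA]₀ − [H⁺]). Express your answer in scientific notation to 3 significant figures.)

[H⁺] = 10^(−pH) = 10^(−4.91) = 1.230e-05 M. For HA ⇌ H⁺ + A⁻, Ka = [H⁺][A⁻]/[HA] = [H⁺]² / ([HA]₀ − [H⁺]) = (1.230e-05)² / (0.257 − 1.230e-05) = 5.89e-10.

K_a = 5.89e-10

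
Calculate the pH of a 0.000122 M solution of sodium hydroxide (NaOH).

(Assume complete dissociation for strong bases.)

[OH⁻] = 0.000122 M for strong base. pOH = -log[OH⁻] = 3.91, pH = 14 - pOH

pH = 10.09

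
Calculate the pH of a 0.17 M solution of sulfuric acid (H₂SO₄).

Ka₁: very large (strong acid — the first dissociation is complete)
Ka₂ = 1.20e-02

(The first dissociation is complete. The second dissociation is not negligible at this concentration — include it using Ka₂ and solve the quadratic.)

First dissociation is complete: [H⁺]₀ = [HSO₄⁻]₀ = C = 0.17 M. Second dissociation HSO₄⁻ ⇌ H⁺ + SO₄²⁻: let x = [SO₄²⁻]. Ka₂ = (C + x)·x / (C − x) = 1.20e-02 → x² + (C + Ka₂)·x − Ka₂·C = 0 → x² + 0.18200·x − 2.040e-03 = 0. x = (−0.18200 + √(0.18200² + 4 × 2.040e-03)) / 2 = 1.0592e-02 M. [H⁺] = C + x = 0.17 + 1.0592e-02 = 1.8059e-01 M. pH = -log(1.8059e-01) = 0.74.

pH = 0.74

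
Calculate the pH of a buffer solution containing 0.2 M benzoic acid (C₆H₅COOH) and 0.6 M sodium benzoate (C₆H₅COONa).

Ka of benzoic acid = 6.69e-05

pKa = -log(6.69e-05) = 4.17. pH = pKa + log([A⁻]/[HA]) = 4.17 + log(0.6/0.2)

pH = 4.65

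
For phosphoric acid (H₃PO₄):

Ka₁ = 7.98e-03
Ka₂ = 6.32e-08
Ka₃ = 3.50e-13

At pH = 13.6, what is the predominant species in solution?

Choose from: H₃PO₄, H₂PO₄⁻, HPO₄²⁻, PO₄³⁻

pKa₁ = 2.10, pKa₂ = 7.20, pKa₃ = 12.46. For a polyprotic acid the predominant species crosses at each pKa: below pKa_n the protonated form dominates, above it the deprotonated form does. At pH = 13.6, the predominant species is PO₄³⁻.

PO₄³⁻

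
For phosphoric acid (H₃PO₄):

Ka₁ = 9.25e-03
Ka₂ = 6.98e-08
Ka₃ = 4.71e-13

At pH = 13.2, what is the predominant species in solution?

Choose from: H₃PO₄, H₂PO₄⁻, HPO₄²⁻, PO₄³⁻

pKa₁ = 2.03, pKa₂ = 7.16, pKa₃ = 12.33. For a polyprotic acid the predominant species crosses at each pKa: below pKa_n the protonated form dominates, above it the deprotonated form does. At pH = 13.2, the predominant species is PO₄³⁻.

PO₄³⁻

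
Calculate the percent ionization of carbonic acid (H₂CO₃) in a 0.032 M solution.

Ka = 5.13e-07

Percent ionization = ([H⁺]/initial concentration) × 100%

Using Ka equilibrium: x² + Ka×x - Ka×C = 0. Solving: [H⁺] = 1.2787e-04. Percent = (1.2787e-04/0.032) × 100

Percent ionization = 0.4%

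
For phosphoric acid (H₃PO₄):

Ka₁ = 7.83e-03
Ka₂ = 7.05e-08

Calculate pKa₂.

pKa₂ = -log(Ka₂) = -log(7.05e-08) = 7.15.

pK_{a2} = 7.15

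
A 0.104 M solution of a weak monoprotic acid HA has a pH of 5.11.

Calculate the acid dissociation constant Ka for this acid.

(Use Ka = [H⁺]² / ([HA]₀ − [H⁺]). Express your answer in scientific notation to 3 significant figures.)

[H⁺] = 10^(−pH) = 10^(−5.11) = 7.762e-06 M. For HA ⇌ H⁺ + A⁻, Ka = [H⁺][A⁻]/[HA] = [H⁺]² / ([HA]₀ − [H⁺]) = (7.762e-06)² / (0.104 − 7.762e-06) = 5.79e-10.

K_a = 5.79e-10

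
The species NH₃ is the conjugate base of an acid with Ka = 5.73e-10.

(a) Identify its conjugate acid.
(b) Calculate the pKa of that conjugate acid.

(a) The conjugate acid is formed by adding one H⁺ to NH₃, giving NH₄⁺. (b) pKa = -log(Ka) = -log(5.73e-10) = 9.24.

Conjugate acid: NH₄⁺; pK_a = 9.24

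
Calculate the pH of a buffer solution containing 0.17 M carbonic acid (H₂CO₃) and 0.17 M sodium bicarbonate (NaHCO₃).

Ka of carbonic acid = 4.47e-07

pKa = -log(4.47e-07) = 6.35. pH = pKa + log([A⁻]/[HA]) = 6.35 + log(0.17/0.17)

pH = 6.35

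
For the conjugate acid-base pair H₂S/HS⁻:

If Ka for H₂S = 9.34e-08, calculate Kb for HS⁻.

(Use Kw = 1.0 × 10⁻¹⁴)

For a conjugate pair Ka × Kb = Kw, so Kb = Kw/Ka = 1.0 × 10⁻¹⁴ / 9.34e-08 = 1.07e-07.

K_b = 1.07e-07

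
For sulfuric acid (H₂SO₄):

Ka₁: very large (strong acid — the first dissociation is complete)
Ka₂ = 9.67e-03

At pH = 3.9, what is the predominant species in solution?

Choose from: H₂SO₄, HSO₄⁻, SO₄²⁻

The first dissociation is complete, so H₂SO₄ itself is never the predominant species in water; pKa₂ = -log(9.67e-03) = 2.01. For a polyprotic acid the predominant species crosses at each pKa: below pKa_n the protonated form dominates, above it the deprotonated form does. At pH = 3.9, the predominant species is SO₄²⁻.

SO₄²⁻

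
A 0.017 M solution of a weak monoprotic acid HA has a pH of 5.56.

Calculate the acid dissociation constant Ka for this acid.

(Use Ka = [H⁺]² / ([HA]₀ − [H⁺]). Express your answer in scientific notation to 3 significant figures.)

[H⁺] = 10^(−pH) = 10^(−5.56) = 2.754e-06 M. For HA ⇌ H⁺ + A⁻, Ka = [H⁺][A⁻]/[HA] = [H⁺]² / ([HA]₀ − [H⁺]) = (2.754e-06)² / (0.017 − 2.754e-06) = 4.46e-10.

K_a = 4.46e-10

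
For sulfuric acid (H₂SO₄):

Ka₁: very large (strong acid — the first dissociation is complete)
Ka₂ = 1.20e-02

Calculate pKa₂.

pKa₂ = -log(Ka₂) = -log(1.20e-02) = 1.92.

pK_{a2} = 1.92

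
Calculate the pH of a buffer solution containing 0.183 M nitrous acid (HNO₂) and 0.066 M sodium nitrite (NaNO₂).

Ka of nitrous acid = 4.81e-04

pKa = -log(4.81e-04) = 3.32. pH = pKa + log([A⁻]/[HA]) = 3.32 + log(0.066/0.183)

pH = 2.87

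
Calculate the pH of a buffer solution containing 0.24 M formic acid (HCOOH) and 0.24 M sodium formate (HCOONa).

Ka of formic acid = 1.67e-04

pKa = -log(1.67e-04) = 3.78. pH = pKa + log([A⁻]/[HA]) = 3.78 + log(0.24/0.24)

pH = 3.78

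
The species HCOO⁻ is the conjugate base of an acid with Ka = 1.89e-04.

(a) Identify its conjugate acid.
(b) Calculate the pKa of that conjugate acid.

(a) The conjugate acid is formed by adding one H⁺ to HCOO⁻, giving HCOOH. (b) pKa = -log(Ka) = -log(1.89e-04) = 3.72.

Conjugate acid: HCOOH; pK_a = 3.72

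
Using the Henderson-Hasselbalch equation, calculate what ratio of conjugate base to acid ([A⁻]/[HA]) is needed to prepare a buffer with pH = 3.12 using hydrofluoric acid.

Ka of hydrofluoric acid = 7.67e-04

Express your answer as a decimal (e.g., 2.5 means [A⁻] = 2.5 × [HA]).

pKa = -log(7.67e-04) = 3.1152. pH = pKa + log([A⁻]/[HA]), so log([A⁻]/[HA]) = pH − pKa = 3.12 − 3.1152 = 0.0048. [A⁻]/[HA] = 10^(0.0048) = 1.01

[A⁻]/[HA] = 1.01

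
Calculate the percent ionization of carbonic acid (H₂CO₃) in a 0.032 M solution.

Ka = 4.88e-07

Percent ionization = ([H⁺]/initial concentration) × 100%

Using Ka equilibrium: x² + Ka×x - Ka×C = 0. Solving: [H⁺] = 1.2472e-04. Percent = (1.2472e-04/0.032) × 100

Percent ionization = 0.39%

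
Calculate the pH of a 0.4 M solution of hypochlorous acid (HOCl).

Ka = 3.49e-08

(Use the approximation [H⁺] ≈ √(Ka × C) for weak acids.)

[H⁺] = √(Ka × C) = √(3.49e-08 × 0.4) = 1.1815e-04. pH = -log(1.1815e-04)

pH = 3.93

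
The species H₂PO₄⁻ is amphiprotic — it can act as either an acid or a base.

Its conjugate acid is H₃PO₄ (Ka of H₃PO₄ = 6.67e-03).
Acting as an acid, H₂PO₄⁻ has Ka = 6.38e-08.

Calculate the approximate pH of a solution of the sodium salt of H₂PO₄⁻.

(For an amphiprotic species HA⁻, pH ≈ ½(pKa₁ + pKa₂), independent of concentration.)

pKa₁ = -log(6.67e-03) = 2.18; pKa₂ = -log(6.38e-08) = 7.20. For an amphiprotic species, pH ≈ ½(pKa₁ + pKa₂) = ½(2.18 + 7.20) = 4.69.

pH = 4.69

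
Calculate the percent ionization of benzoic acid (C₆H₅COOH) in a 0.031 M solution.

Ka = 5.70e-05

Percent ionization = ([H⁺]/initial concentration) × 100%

Using Ka equilibrium: x² + Ka×x - Ka×C = 0. Solving: [H⁺] = 1.3011e-03. Percent = (1.3011e-03/0.031) × 100

Percent ionization = 4.2%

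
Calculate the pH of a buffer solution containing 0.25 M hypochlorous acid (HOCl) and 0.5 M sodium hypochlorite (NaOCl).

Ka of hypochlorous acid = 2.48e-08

pKa = -log(2.48e-08) = 7.61. pH = pKa + log([A⁻]/[HA]) = 7.61 + log(0.5/0.25)

pH = 7.91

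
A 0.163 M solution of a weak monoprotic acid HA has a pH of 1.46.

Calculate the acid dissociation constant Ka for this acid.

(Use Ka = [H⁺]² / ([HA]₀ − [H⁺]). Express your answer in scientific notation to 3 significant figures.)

[H⁺] = 10^(−pH) = 10^(−1.46) = 3.467e-02 M. For HA ⇌ H⁺ + A⁻, Ka = [H⁺][A⁻]/[HA] = [H⁺]² / ([HA]₀ − [H⁺]) = (3.467e-02)² / (0.163 − 3.467e-02) = 9.37e-03.

K_a = 9.37e-03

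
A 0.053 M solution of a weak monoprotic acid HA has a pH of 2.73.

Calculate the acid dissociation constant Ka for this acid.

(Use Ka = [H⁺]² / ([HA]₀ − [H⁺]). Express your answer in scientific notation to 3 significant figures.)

[H⁺] = 10^(−pH) = 10^(−2.73) = 1.862e-03 M. For HA ⇌ H⁺ + A⁻, Ka = [H⁺][A⁻]/[HA] = [H⁺]² / ([HA]₀ − [H⁺]) = (1.862e-03)² / (0.053 − 1.862e-03) = 6.78e-05.

K_a = 6.78e-05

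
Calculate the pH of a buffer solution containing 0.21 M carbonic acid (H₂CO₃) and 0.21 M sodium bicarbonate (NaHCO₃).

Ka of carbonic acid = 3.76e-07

pKa = -log(3.76e-07) = 6.42. pH = pKa + log([A⁻]/[HA]) = 6.42 + log(0.21/0.21)

pH = 6.42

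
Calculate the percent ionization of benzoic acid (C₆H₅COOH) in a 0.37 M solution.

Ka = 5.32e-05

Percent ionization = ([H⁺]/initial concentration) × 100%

Using Ka equilibrium: x² + Ka×x - Ka×C = 0. Solving: [H⁺] = 4.4101e-03. Percent = (4.4101e-03/0.37) × 100

Percent ionization = 1.19%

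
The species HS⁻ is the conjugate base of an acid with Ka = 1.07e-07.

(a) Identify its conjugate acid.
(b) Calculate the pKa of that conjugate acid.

(a) The conjugate acid is formed by adding one H⁺ to HS⁻, giving H₂S. (b) pKa = -log(Ka) = -log(1.07e-07) = 6.97.

Conjugate acid: H₂S; pK_a = 6.97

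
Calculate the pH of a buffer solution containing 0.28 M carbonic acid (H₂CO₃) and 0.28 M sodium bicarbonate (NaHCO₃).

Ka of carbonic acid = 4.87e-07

pKa = -log(4.87e-07) = 6.31. pH = pKa + log([A⁻]/[HA]) = 6.31 + log(0.28/0.28)

pH = 6.31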